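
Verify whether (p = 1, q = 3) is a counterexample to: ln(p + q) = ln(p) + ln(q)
Yes

Substituting p = 1, q = 3:
LHS = ln(1 + 3) = ln(4) ≈ 1.386
RHS = ln(1) + ln(3) = ln(3) ≈ 1.099

Since LHS ≠ RHS, this pair disproves the claim.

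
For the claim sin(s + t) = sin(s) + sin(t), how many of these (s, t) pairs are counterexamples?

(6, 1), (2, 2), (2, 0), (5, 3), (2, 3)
Testing each pair:
(6, 1): LHS = sin(7) ≈ 0.657, RHS = sin(6) + sin(1) ≈ 0.5621 → counterexample
(2, 2): LHS = sin(4) ≈ -0.7568, RHS = 2·sin(2) ≈ 1.819 → counterexample
(2, 0): LHS = sin(2) ≈ 0.9093, RHS = sin(2) ≈ 0.9093 → satisfies claim
(5, 3): LHS = sin(8) ≈ 0.9894, RHS = sin(5) + sin(3) ≈ -0.8178 → counterexample
(2, 3): LHS = sin(5) ≈ -0.9589, RHS = sin(3) + sin(2) ≈ 1.05 → counterexample

That makes 4 counterexamples.

Answer: 4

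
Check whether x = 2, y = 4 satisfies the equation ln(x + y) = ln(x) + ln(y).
Fails

Substituting x = 2, y = 4:

LHS = ln(2 + 4) = ln(6) ≈ 1.792
RHS = ln(2) + ln(4) ≈ 2.079

LHS ≠ RHS, so the equation does not hold at this point.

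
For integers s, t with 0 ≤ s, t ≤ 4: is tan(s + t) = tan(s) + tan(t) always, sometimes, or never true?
Sometimes true

It holds at (s, t) = (0, 3) (both sides equal tan(3) ≈ -0.1425), but fails at (s, t) = (2, 2) (LHS = tan(4) ≈ 1.158, RHS = 2·tan(2) ≈ -4.37).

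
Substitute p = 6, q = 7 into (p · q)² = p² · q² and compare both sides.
LHS = (6 · 7)² = 1764
RHS = 6² · 7² = 1764

LHS = RHS: the two sides agree.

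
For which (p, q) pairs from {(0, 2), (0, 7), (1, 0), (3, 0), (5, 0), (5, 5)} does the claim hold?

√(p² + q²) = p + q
(0, 2), (0, 7), (1, 0), (3, 0), (5, 0)

Testing each pair:
(0, 2): LHS = 2, RHS = 2 → holds
(0, 7): LHS = 7, RHS = 7 → holds
(1, 0): LHS = 1, RHS = 1 → holds
(3, 0): LHS = 3, RHS = 3 → holds
(5, 0): LHS = 5, RHS = 5 → holds
(5, 5): LHS = 5·√(2) ≈ 7.071, RHS = 10 → fails

5 of 6 pairs satisfy the claim.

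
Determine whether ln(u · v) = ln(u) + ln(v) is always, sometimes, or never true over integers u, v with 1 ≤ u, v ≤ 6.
Always true

The identity holds for every pair in the range. For instance at (u, v) = (4, 1): both sides equal ln(4) ≈ 1.386.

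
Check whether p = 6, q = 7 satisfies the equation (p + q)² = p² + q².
Fails

Substituting p = 6, q = 7:

LHS = (6 + 7)² = 169
RHS = 6² + 7² = 85

LHS ≠ RHS, so the equation does not hold at this point.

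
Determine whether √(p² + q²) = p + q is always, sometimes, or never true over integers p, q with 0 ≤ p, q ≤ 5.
It holds at (p, q) = (0, 5) (both sides equal 5), but fails at (p, q) = (4, 1) (LHS = √(17) ≈ 4.123, RHS = 5).

Answer: Sometimes true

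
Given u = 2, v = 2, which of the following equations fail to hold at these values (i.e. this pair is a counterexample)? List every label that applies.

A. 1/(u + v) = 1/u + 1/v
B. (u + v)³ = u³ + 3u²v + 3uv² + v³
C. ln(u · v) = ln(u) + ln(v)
A

Evaluating each claim at the given values:
A. LHS = 1/4, RHS = 1 → fails here (LHS ≠ RHS)
B. LHS = 64, RHS = 64 → holds here (LHS = RHS)
C. LHS = ln(4) ≈ 1.386, RHS = 2·ln(2) ≈ 1.386 → holds here (LHS = RHS)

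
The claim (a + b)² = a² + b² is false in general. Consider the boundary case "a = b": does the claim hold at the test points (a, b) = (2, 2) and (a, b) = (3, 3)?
No, fails at both test points

At (2, 2): LHS = 16 ≠ RHS = 8
At (3, 3): LHS = 36 ≠ RHS = 18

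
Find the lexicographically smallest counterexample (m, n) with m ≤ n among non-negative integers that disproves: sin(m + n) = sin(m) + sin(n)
(m, n) = (1, 1)

At (0, 3): both sides equal sin(3) ≈ 0.1411, so it holds there.

Substituting (1, 1) into the claim:
LHS = sin(1 + 1) = sin(2) ≈ 0.9093
RHS = sin(1) + sin(1) = 2·sin(1) ≈ 1.683

Since LHS ≠ RHS, this pair disproves the claim, and no lexicographically smaller pair (m ≤ n, non-negative integers) does.

For instance (4, 5) is also a counterexample (LHS = sin(9) ≈ 0.4121, RHS = sin(5) + sin(4) ≈ -1.716), but it's lexicographically larger.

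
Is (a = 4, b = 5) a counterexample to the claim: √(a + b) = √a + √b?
Substituting a = 4, b = 5:
LHS = √(4 + 5) = 3
RHS = √4 + √5 = 2 + √(5) ≈ 4.236

Since LHS ≠ RHS, this pair disproves the claim.

Answer: Yes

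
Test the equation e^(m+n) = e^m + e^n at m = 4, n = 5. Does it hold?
Fails

Substituting m = 4, n = 5:

LHS = e^(4+5) = e^9 ≈ 8103
RHS = e^4 + e^5 ≈ 203

LHS ≠ RHS, so the equation does not hold at this point.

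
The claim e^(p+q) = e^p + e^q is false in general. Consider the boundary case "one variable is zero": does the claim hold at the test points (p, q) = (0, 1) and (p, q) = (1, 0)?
At (0, 1): LHS = e ≈ 2.718 ≠ RHS = 1 + e ≈ 3.718
At (1, 0): LHS = e ≈ 2.718 ≠ RHS = 1 + e ≈ 3.718

Answer: No, fails at both test points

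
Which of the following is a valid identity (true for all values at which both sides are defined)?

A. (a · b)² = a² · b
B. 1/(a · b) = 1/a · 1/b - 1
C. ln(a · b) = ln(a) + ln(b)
C

A: fails at (5, 5) — LHS = 625, RHS = 125.
B: fails at (1, 2) — LHS = 1/2, RHS = -1/2.
C: holds — e.g. at (4, 5), both sides equal ln(20) ≈ 2.996.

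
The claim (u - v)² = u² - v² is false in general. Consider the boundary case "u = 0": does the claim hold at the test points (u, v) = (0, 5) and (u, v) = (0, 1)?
At (0, 5): LHS = 25 ≠ RHS = -25
At (0, 1): LHS = 1 ≠ RHS = -1

Answer: No, fails at both test points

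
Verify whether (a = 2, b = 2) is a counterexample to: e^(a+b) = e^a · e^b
No

Substituting a = 2, b = 2:
LHS = e^(2+2) = e^4 ≈ 54.6
RHS = e^2 · e^2 = e^4 ≈ 54.6

The sides agree, so this pair does not disprove the claim.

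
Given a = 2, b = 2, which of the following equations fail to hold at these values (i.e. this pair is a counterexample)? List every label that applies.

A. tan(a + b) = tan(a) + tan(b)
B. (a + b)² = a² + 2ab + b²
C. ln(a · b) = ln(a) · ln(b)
Evaluating each claim at the given values:
A. LHS = tan(4) ≈ 1.158, RHS = 2·tan(2) ≈ -4.37 → fails here (LHS ≠ RHS)
B. LHS = 16, RHS = 16 → holds here (LHS = RHS)
C. LHS = ln(4) ≈ 1.386, RHS = ln(2)² ≈ 0.4805 → fails here (LHS ≠ RHS)

Answer: A, C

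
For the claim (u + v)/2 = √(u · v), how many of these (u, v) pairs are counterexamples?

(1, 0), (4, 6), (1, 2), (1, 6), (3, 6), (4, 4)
Testing each pair:
(1, 0): LHS = 1/2, RHS = 0 → counterexample
(4, 6): LHS = 5, RHS = 2·√(6) ≈ 4.899 → counterexample
(1, 2): LHS = 3/2, RHS = √(2) ≈ 1.414 → counterexample
(1, 6): LHS = 7/2, RHS = √(6) ≈ 2.449 → counterexample
(3, 6): LHS = 9/2, RHS = 3·√(2) ≈ 4.243 → counterexample
(4, 4): LHS = 4, RHS = 4 → satisfies claim

That makes 5 counterexamples.

Answer: 5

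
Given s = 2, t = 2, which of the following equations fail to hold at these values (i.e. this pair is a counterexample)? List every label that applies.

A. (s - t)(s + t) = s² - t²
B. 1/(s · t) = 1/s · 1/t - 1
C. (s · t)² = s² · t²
B

Evaluating each claim at the given values:
A. LHS = 0, RHS = 0 → holds here (LHS = RHS)
B. LHS = 1/4, RHS = -3/4 → fails here (LHS ≠ RHS)
C. LHS = 16, RHS = 16 → holds here (LHS = RHS)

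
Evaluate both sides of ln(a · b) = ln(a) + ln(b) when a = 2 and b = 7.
LHS = ln(2 · 7) = ln(14) ≈ 2.639
RHS = ln(2) + ln(7) ≈ 2.639

LHS = RHS: the two sides agree.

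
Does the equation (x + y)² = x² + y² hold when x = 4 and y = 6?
Substituting x = 4, y = 6:

LHS = (4 + 6)² = 100
RHS = 4² + 6² = 52

LHS ≠ RHS, so the equation does not hold at this point.

Answer: Fails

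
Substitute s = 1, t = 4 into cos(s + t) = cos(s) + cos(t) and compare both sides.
LHS = cos(1 + 4) = cos(5) ≈ 0.2837
RHS = cos(1) + cos(4) ≈ -0.1133

LHS ≠ RHS (they differ by about 0.397), so the equation does not hold here.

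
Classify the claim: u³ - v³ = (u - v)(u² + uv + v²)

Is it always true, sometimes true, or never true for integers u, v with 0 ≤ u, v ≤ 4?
Always true

The identity holds for every pair in the range. For instance at (u, v) = (4, 0): both sides equal 64.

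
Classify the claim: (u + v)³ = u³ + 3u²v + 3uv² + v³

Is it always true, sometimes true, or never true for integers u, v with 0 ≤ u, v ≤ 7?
The identity holds for every pair in the range. For instance at (u, v) = (0, 2): both sides equal 8.

Answer: Always true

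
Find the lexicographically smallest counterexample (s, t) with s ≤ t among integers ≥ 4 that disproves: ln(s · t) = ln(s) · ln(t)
Substituting (4, 4) into the claim:
LHS = ln(4 · 4) = ln(16) ≈ 2.773
RHS = ln(4) · ln(4) = ln(4)² ≈ 1.922

Since LHS ≠ RHS, this pair disproves the claim, and no lexicographically smaller pair (s ≤ t, integers ≥ 4) does.

For instance (9, 9) is also a counterexample (LHS = ln(81) ≈ 4.394, RHS = ln(9)² ≈ 4.828), but it's lexicographically larger.

Answer: (s, t) = (4, 4)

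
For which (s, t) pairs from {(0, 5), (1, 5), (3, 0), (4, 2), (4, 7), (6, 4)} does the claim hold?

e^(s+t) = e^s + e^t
Testing each pair:
(0, 5): LHS = e^5 ≈ 148.4, RHS = 1 + e^5 ≈ 149.4 → fails
(1, 5): LHS = e^6 ≈ 403.4, RHS = e + e^5 ≈ 151.1 → fails
(3, 0): LHS = e^3 ≈ 20.09, RHS = 1 + e^3 ≈ 21.09 → fails
(4, 2): LHS = e^6 ≈ 403.4, RHS = e^2 + e^4 ≈ 61.99 → fails
(4, 7): LHS = e^11 ≈ 59874.1, RHS = e^4 + e^7 ≈ 1151 → fails
(6, 4): LHS = e^10 ≈ 22026.5, RHS = e^4 + e^6 ≈ 458 → fails

No pair satisfies the claim.

Answer: None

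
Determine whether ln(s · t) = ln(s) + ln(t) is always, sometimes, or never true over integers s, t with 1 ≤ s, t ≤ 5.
Always true

The identity holds for every pair in the range. For instance at (s, t) = (1, 5): both sides equal ln(5) ≈ 1.609.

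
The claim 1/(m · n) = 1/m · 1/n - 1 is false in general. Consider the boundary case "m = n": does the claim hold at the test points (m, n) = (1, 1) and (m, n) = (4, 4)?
No, fails at both test points

At (1, 1): LHS = 1 ≠ RHS = 0
At (4, 4): LHS = 1/16 ≠ RHS = -15/16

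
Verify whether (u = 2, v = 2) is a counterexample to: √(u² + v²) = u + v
Yes

Substituting u = 2, v = 2:
LHS = √(2² + 2²) = 2·√(2) ≈ 2.828
RHS = 2 + 2 = 4

Since LHS ≠ RHS, this pair disproves the claim.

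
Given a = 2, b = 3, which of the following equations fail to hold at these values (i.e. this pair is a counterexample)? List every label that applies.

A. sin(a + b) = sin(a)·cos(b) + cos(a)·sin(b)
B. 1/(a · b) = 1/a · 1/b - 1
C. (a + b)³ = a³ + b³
B, C

Evaluating each claim at the given values:
A. LHS = sin(5) ≈ -0.9589, RHS = sin(2)·cos(3) + sin(3)·cos(2) ≈ -0.9589 → holds here (LHS = RHS)
B. LHS = 1/6, RHS = -5/6 → fails here (LHS ≠ RHS)
C. LHS = 125, RHS = 35 → fails here (LHS ≠ RHS)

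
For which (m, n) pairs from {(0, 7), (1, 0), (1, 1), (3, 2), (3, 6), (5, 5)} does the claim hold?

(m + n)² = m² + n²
(0, 7), (1, 0)

Testing each pair:
(0, 7): LHS = 49, RHS = 49 → holds
(1, 0): LHS = 1, RHS = 1 → holds
(1, 1): LHS = 4, RHS = 2 → fails
(3, 2): LHS = 25, RHS = 13 → fails
(3, 6): LHS = 81, RHS = 45 → fails
(5, 5): LHS = 100, RHS = 50 → fails

2 of 6 pairs satisfy the claim.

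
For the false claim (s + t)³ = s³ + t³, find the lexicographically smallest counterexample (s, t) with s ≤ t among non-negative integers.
(s, t) = (1, 1)

At (0, 1): both sides equal 1, so it holds there.

Substituting (1, 1) into the claim:
LHS = (1 + 1)³ = 8
RHS = 1³ + 1³ = 2

Since LHS ≠ RHS, this pair disproves the claim, and no lexicographically smaller pair (s ≤ t, non-negative integers) does.

For instance (1, 2) is also a counterexample (LHS = 27, RHS = 9), but it's lexicographically larger.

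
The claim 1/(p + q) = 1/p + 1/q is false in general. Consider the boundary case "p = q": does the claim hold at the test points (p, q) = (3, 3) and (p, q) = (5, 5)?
At (3, 3): LHS = 1/6 ≠ RHS = 2/3
At (5, 5): LHS = 1/10 ≠ RHS = 2/5

Answer: No, fails at both test points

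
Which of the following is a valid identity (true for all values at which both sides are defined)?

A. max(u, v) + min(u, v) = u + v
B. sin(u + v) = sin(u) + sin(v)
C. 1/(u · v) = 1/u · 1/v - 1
A: holds — e.g. at (3, 7), both sides equal 10.
B: fails at (3, 3) — LHS = sin(6) ≈ -0.2794, RHS = 2·sin(3) ≈ 0.2822.
C: fails at (4, 6) — LHS = 1/24, RHS = -23/24.

Answer: A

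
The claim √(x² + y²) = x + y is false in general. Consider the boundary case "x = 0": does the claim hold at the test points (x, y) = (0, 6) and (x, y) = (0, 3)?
At (0, 6): LHS = 6, RHS = 6 → equal
At (0, 3): LHS = 3, RHS = 3 → equal

So the claim does hold at both of these boundary points, even though it is not an identity.

Answer: Yes, holds at both test points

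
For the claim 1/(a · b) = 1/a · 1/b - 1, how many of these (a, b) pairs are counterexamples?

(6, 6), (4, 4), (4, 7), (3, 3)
4

Testing each pair:
(6, 6): LHS = 1/36, RHS = -35/36 → counterexample
(4, 4): LHS = 1/16, RHS = -15/16 → counterexample
(4, 7): LHS = 1/28, RHS = -27/28 → counterexample
(3, 3): LHS = 1/9, RHS = -8/9 → counterexample

That makes 4 counterexamples.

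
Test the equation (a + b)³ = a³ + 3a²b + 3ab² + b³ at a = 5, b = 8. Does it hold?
Holds

Substituting a = 5, b = 8:

LHS = (5 + 8)³ = 2197
RHS = 5³ + 3·5²·8 + 3·5·8² + 8³ = 2197

LHS = RHS, so the equation holds at this point.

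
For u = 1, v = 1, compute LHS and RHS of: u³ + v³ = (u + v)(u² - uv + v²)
LHS = 1³ + 1³ = 2
RHS = (1 + 1)(1² - 1·1 + 1²) = 2

LHS = RHS: the two sides agree.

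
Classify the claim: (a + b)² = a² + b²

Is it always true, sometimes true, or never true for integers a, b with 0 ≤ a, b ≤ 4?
It holds at (a, b) = (0, 1) (both sides equal 1), but fails at (a, b) = (3, 3) (LHS = 36, RHS = 18).

Answer: Sometimes true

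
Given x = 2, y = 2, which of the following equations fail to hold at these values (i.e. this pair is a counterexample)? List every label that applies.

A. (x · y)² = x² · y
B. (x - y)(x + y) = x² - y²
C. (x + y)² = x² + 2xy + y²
Evaluating each claim at the given values:
A. LHS = 16, RHS = 8 → fails here (LHS ≠ RHS)
B. LHS = 0, RHS = 0 → holds here (LHS = RHS)
C. LHS = 16, RHS = 16 → holds here (LHS = RHS)

Answer: A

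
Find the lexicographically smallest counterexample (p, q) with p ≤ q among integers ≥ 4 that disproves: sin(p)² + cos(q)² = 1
(p, q) = (4, 5)

At (4, 4): both sides equal 1, so it holds there.

Substituting (4, 5) into the claim:
LHS = sin(4)² + cos(5)² ≈ 0.6532
RHS = 1

Since LHS ≠ RHS, this pair disproves the claim, and no lexicographically smaller pair (p ≤ q, integers ≥ 4) does.

For instance (6, 9) is also a counterexample (LHS = sin(6)² + cos(9)² ≈ 0.9082, RHS = 1), but it's lexicographically larger.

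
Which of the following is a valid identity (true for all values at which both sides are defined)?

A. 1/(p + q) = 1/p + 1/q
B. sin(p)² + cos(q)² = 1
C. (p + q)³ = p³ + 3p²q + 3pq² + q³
C

A: fails at (1, 3) — LHS = 1/4, RHS = 4/3.
B: fails at (1, 5) — LHS = cos(5)² + sin(1)² ≈ 0.7885, RHS = 1.
C: holds — e.g. at (4, 5), both sides equal 729.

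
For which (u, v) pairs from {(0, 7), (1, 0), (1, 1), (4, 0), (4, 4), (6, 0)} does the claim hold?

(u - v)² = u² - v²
Testing each pair:
(0, 7): LHS = 49, RHS = -49 → fails
(1, 0): LHS = 1, RHS = 1 → holds
(1, 1): LHS = 0, RHS = 0 → holds
(4, 0): LHS = 16, RHS = 16 → holds
(4, 4): LHS = 0, RHS = 0 → holds
(6, 0): LHS = 36, RHS = 36 → holds

5 of 6 pairs satisfy the claim.

Answer: (1, 0), (1, 1), (4, 0), (4, 4), (6, 0)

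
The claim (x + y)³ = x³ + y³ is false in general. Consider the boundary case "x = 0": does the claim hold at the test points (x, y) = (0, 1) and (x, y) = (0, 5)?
Yes, holds at both test points

At (0, 1): LHS = 1, RHS = 1 → equal
At (0, 5): LHS = 125, RHS = 125 → equal

So the claim does hold at both of these boundary points, even though it is not an identity.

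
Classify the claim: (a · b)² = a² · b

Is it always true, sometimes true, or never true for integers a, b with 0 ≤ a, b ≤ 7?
Sometimes true

It holds at (a, b) = (0, 0) (both sides equal 0), but fails at (a, b) = (2, 6) (LHS = 144, RHS = 24).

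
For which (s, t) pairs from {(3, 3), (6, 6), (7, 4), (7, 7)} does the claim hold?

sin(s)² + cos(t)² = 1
Testing each pair:
(3, 3): LHS = sin(3)² + cos(3)² = 1, RHS = 1 → holds
(6, 6): LHS = sin(6)² + cos(6)² = 1, RHS = 1 → holds
(7, 4): LHS = cos(4)² + sin(7)² ≈ 0.8589, RHS = 1 → fails
(7, 7): LHS = sin(7)² + cos(7)² = 1, RHS = 1 → holds

3 of 4 pairs satisfy the claim.

Answer: (3, 3), (6, 6), (7, 7)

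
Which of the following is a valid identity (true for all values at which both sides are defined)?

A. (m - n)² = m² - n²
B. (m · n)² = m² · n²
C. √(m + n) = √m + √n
B

A: fails at (2, 5) — LHS = 9, RHS = -21.
B: holds — e.g. at (1, 3), both sides equal 9.
C: fails at (1, 3) — LHS = 2, RHS = 1 + √(3) ≈ 2.732.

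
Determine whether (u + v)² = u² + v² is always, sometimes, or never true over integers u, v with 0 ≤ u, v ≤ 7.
Sometimes true

It holds at (u, v) = (2, 0) (both sides equal 4), but fails at (u, v) = (3, 4) (LHS = 49, RHS = 25).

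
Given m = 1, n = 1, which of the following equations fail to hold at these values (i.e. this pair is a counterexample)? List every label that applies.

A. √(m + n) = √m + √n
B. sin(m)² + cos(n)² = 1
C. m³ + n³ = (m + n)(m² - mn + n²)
A

Evaluating each claim at the given values:
A. LHS = √(2) ≈ 1.414, RHS = 2 → fails here (LHS ≠ RHS)
B. LHS = cos(1)² + sin(1)² = 1, RHS = 1 → holds here (LHS = RHS)
C. LHS = 2, RHS = 2 → holds here (LHS = RHS)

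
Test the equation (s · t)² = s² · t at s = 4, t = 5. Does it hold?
Substituting s = 4, t = 5:

LHS = (4 · 5)² = 400
RHS = 4² · 5 = 80

LHS ≠ RHS, so the equation does not hold at this point.

Answer: Fails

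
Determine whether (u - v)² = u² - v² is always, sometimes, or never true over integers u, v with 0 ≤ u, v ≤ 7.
It holds at (u, v) = (7, 0) (both sides equal 49), but fails at (u, v) = (6, 7) (LHS = 1, RHS = -13).

Answer: Sometimes true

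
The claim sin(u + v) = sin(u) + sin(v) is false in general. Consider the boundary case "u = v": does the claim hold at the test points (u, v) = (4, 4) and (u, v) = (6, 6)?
At (4, 4): LHS = sin(8) ≈ 0.9894 ≠ RHS = 2·sin(4) ≈ -1.514
At (6, 6): LHS = sin(12) ≈ -0.5366 ≠ RHS = 2·sin(6) ≈ -0.5588

Answer: No, fails at both test points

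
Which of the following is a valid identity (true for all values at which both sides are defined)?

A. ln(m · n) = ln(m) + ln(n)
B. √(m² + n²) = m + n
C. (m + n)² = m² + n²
A

A: holds — e.g. at (4, 4), both sides equal ln(16) ≈ 2.773.
B: fails at (5, 8) — LHS = √(89) ≈ 9.434, RHS = 13.
C: fails at (2, 3) — LHS = 25, RHS = 13.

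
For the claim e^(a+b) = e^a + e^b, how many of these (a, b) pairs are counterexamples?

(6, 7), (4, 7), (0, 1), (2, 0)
Testing each pair:
(6, 7): LHS = e^13 ≈ 442413.4, RHS = e^6 + e^7 ≈ 1500 → counterexample
(4, 7): LHS = e^11 ≈ 59874.1, RHS = e^4 + e^7 ≈ 1151 → counterexample
(0, 1): LHS = e ≈ 2.718, RHS = 1 + e ≈ 3.718 → counterexample
(2, 0): LHS = e^2 ≈ 7.389, RHS = 1 + e^2 ≈ 8.389 → counterexample

That makes 4 counterexamples.

Answer: 4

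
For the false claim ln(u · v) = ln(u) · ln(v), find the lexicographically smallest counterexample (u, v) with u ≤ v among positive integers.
Substituting (1, 2) into the claim:
LHS = ln(1 · 2) = ln(2) ≈ 0.6931
RHS = ln(1) · ln(2) = 0

Since LHS ≠ RHS, this pair disproves the claim, and no lexicographically smaller pair (u ≤ v, positive integers) does.

For instance (7, 7) is also a counterexample (LHS = ln(49) ≈ 3.892, RHS = ln(7)² ≈ 3.787), but it's lexicographically larger.

Answer: (u, v) = (1, 2)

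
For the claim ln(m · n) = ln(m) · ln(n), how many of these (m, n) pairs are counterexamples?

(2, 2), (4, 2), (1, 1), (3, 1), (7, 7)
Testing each pair:
(2, 2): LHS = ln(4) ≈ 1.386, RHS = ln(2)² ≈ 0.4805 → counterexample
(4, 2): LHS = ln(8) ≈ 2.079, RHS = ln(2)·ln(4) ≈ 0.9609 → counterexample
(1, 1): LHS = 0, RHS = 0 → satisfies claim
(3, 1): LHS = ln(3) ≈ 1.099, RHS = 0 → counterexample
(7, 7): LHS = ln(49) ≈ 3.892, RHS = ln(7)² ≈ 3.787 → counterexample

That makes 4 counterexamples.

Answer: 4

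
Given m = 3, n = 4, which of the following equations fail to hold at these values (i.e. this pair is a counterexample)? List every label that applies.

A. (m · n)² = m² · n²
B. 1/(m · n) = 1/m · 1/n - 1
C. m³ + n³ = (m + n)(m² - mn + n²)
B

Evaluating each claim at the given values:
A. LHS = 144, RHS = 144 → holds here (LHS = RHS)
B. LHS = 1/12, RHS = -11/12 → fails here (LHS ≠ RHS)
C. LHS = 91, RHS = 91 → holds here (LHS = RHS)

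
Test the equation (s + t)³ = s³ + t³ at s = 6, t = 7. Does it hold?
Fails

Substituting s = 6, t = 7:

LHS = (6 + 7)³ = 2197
RHS = 6³ + 7³ = 559

LHS ≠ RHS, so the equation does not hold at this point.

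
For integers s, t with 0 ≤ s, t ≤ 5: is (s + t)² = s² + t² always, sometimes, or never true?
Sometimes true

It holds at (s, t) = (1, 0) (both sides equal 1), but fails at (s, t) = (1, 2) (LHS = 9, RHS = 5).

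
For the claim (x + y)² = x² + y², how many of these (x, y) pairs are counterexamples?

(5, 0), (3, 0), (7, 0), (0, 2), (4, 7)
Testing each pair:
(5, 0): LHS = 25, RHS = 25 → satisfies claim
(3, 0): LHS = 9, RHS = 9 → satisfies claim
(7, 0): LHS = 49, RHS = 49 → satisfies claim
(0, 2): LHS = 4, RHS = 4 → satisfies claim
(4, 7): LHS = 121, RHS = 65 → counterexample

That makes 1 counterexample.

Answer: 1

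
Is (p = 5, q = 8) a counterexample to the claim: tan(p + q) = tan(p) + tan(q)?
Substituting p = 5, q = 8:
LHS = tan(5 + 8) = tan(13) ≈ 0.463
RHS = tan(5) + tan(8) ≈ -10.18

Since LHS ≠ RHS, this pair disproves the claim.

Answer: Yes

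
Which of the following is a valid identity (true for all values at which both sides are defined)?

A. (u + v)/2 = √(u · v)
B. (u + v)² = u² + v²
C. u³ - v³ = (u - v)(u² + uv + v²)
A: fails at (5, 8) — LHS = 13/2, RHS = 2·√(10) ≈ 6.325.
B: fails at (3, 4) — LHS = 49, RHS = 25.
C: holds — e.g. at (1, 4), both sides equal -63.

Answer: C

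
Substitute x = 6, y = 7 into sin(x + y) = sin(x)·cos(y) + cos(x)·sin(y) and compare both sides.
LHS = sin(6 + 7) = sin(13) ≈ 0.4202
RHS = sin(6)·cos(7) + cos(6)·sin(7) = sin(6)·cos(7) + sin(7)·cos(6) ≈ 0.4202

LHS = RHS: the two sides agree.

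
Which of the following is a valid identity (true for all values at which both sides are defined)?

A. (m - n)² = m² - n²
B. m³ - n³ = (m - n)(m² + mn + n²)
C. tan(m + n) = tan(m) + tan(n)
A: fails at (3, 4) — LHS = 1, RHS = -7.
B: holds — e.g. at (5, 8), both sides equal -387.
C: fails at (1, 3) — LHS = tan(4) ≈ 1.158, RHS = tan(3) + tan(1) ≈ 1.415.

Answer: B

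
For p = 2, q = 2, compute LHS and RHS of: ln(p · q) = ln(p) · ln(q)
LHS = ln(2 · 2) = ln(4) ≈ 1.386
RHS = ln(2) · ln(2) = ln(2)² ≈ 0.4805

LHS ≠ RHS (they differ by about 0.9058), so the equation does not hold here.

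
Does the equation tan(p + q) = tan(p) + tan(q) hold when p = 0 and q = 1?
Holds

Substituting p = 0, q = 1:

LHS = tan(0 + 1) = tan(1) ≈ 1.557
RHS = tan(0) + tan(1) = tan(1) ≈ 1.557

LHS = RHS, so the equation holds at this point.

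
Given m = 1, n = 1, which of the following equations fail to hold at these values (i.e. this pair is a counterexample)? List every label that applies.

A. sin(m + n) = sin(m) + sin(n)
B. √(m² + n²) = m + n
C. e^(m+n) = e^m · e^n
A, B

Evaluating each claim at the given values:
A. LHS = sin(2) ≈ 0.9093, RHS = 2·sin(1) ≈ 1.683 → fails here (LHS ≠ RHS)
B. LHS = √(2) ≈ 1.414, RHS = 2 → fails here (LHS ≠ RHS)
C. LHS = e^2 ≈ 7.389, RHS = e^2 ≈ 7.389 → holds here (LHS = RHS)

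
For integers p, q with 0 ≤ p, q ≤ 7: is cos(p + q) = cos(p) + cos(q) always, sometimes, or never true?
The claim fails for every pair in the range. For instance at (p, q) = (2, 7): LHS = cos(9) ≈ -0.9111, RHS = cos(2) + cos(7) ≈ 0.3378.

Answer: Never true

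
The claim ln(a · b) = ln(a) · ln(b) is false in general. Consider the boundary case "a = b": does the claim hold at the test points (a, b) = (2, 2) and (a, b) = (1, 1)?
Only at (1, 1)

At (2, 2): LHS = ln(4) ≈ 1.386 ≠ RHS = ln(2)² ≈ 0.4805
At (1, 1): LHS = 0, RHS = 0 → equal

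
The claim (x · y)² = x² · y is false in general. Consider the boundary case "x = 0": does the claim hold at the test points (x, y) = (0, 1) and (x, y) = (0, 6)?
At (0, 1): LHS = 0, RHS = 0 → equal
At (0, 6): LHS = 0, RHS = 0 → equal

So the claim does hold at both of these boundary points, even though it is not an identity.

Answer: Yes, holds at both test points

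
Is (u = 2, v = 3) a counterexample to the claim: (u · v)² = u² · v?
Yes

Substituting u = 2, v = 3:
LHS = (2 · 3)² = 36
RHS = 2² · 3 = 12

Since LHS ≠ RHS, this pair disproves the claim.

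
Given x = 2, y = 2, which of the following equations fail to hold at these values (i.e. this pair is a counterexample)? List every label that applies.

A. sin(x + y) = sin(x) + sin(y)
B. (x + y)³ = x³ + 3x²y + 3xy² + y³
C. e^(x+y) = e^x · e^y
A

Evaluating each claim at the given values:
A. LHS = sin(4) ≈ -0.7568, RHS = 2·sin(2) ≈ 1.819 → fails here (LHS ≠ RHS)
B. LHS = 64, RHS = 64 → holds here (LHS = RHS)
C. LHS = e^4 ≈ 54.6, RHS = e^4 ≈ 54.6 → holds here (LHS = RHS)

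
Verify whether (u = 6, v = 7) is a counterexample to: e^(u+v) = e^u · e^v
Substituting u = 6, v = 7:
LHS = e^(6+7) = e^13 ≈ 442413.4
RHS = e^6 · e^7 = e^13 ≈ 442413.4

The sides agree, so this pair does not disprove the claim.

Answer: No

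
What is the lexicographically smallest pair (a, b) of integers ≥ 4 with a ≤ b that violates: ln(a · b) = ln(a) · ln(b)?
(a, b) = (4, 4)

Substituting (4, 4) into the claim:
LHS = ln(4 · 4) = ln(16) ≈ 2.773
RHS = ln(4) · ln(4) = ln(4)² ≈ 1.922

Since LHS ≠ RHS, this pair disproves the claim, and no lexicographically smaller pair (a ≤ b, integers ≥ 4) does.

For instance (4, 8) is also a counterexample (LHS = ln(32) ≈ 3.466, RHS = ln(4)·ln(8) ≈ 2.883), but it's lexicographically larger.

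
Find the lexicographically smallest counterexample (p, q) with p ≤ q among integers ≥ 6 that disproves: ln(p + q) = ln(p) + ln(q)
(p, q) = (6, 6)

Substituting (6, 6) into the claim:
LHS = ln(6 + 6) = ln(12) ≈ 2.485
RHS = ln(6) + ln(6) = 2·ln(6) ≈ 3.584

Since LHS ≠ RHS, this pair disproves the claim, and no lexicographically smaller pair (p ≤ q, integers ≥ 6) does.

For instance (10, 10) is also a counterexample (LHS = ln(20) ≈ 2.996, RHS = 2·ln(10) ≈ 4.605), but it's lexicographically larger.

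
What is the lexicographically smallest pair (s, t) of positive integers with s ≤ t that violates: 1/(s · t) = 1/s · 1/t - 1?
(s, t) = (1, 1)

Substituting (1, 1) into the claim:
LHS = 1/(1 · 1) = 1
RHS = 1/1 · 1/1 - 1 = 0

Since LHS ≠ RHS, this pair disproves the claim, and no lexicographically smaller pair (s ≤ t, positive integers) does.

For instance (1, 6) is also a counterexample (LHS = 1/6, RHS = -5/6), but it's lexicographically larger.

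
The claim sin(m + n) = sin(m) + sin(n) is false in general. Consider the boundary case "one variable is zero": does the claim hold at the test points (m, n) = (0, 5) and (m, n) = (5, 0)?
At (0, 5): LHS = sin(5) ≈ -0.9589, RHS = sin(5) ≈ -0.9589 → equal
At (5, 0): LHS = sin(5) ≈ -0.9589, RHS = sin(5) ≈ -0.9589 → equal

So the claim does hold at both of these boundary points, even though it is not an identity.

Answer: Yes, holds at both test points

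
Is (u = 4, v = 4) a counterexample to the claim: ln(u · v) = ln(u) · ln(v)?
Yes

Substituting u = 4, v = 4:
LHS = ln(4 · 4) = ln(16) ≈ 2.773
RHS = ln(4) · ln(4) = ln(4)² ≈ 1.922

Since LHS ≠ RHS, this pair disproves the claim.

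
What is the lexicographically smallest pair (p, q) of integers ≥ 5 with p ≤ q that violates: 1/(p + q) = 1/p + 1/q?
(p, q) = (5, 5)

Substituting (5, 5) into the claim:
LHS = 1/(5 + 5) = 1/10
RHS = 1/5 + 1/5 = 2/5

Since LHS ≠ RHS, this pair disproves the claim, and no lexicographically smaller pair (p ≤ q, integers ≥ 5) does.

For instance (6, 11) is also a counterexample (LHS = 1/17, RHS = 17/66), but it's lexicographically larger.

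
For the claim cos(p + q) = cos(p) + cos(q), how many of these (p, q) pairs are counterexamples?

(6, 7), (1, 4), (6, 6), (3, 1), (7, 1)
5

Testing each pair:
(6, 7): LHS = cos(13) ≈ 0.9074, RHS = cos(7) + cos(6) ≈ 1.714 → counterexample
(1, 4): LHS = cos(5) ≈ 0.2837, RHS = cos(4) + cos(1) ≈ -0.1133 → counterexample
(6, 6): LHS = cos(12) ≈ 0.8439, RHS = 2·cos(6) ≈ 1.92 → counterexample
(3, 1): LHS = cos(4) ≈ -0.6536, RHS = cos(3) + cos(1) ≈ -0.4497 → counterexample
(7, 1): LHS = cos(8) ≈ -0.1455, RHS = cos(1) + cos(7) ≈ 1.294 → counterexample

That makes 5 counterexamples.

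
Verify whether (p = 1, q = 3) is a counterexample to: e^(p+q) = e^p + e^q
Yes

Substituting p = 1, q = 3:
LHS = e^(1+3) = e^4 ≈ 54.6
RHS = e^1 + e^3 = e + e^3 ≈ 22.8

Since LHS ≠ RHS, this pair disproves the claim.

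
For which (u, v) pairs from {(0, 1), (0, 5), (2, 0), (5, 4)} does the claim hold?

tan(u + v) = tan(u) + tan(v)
Testing each pair:
(0, 1): LHS = tan(1) ≈ 1.557, RHS = tan(1) ≈ 1.557 → holds
(0, 5): LHS = tan(5) ≈ -3.381, RHS = tan(5) ≈ -3.381 → holds
(2, 0): LHS = tan(2) ≈ -2.185, RHS = tan(2) ≈ -2.185 → holds
(5, 4): LHS = tan(9) ≈ -0.4523, RHS = tan(5) + tan(4) ≈ -2.223 → fails

3 of 4 pairs satisfy the claim.

Answer: (0, 1), (0, 5), (2, 0)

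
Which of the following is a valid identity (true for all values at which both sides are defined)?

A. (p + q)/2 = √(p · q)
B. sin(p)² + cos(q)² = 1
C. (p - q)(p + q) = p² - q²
A: fails at (1, 2) — LHS = 3/2, RHS = √(2) ≈ 1.414.
B: fails at (2, 5) — LHS = cos(5)² + sin(2)² ≈ 0.9073, RHS = 1.
C: holds — e.g. at (3, 7), both sides equal -40.

Answer: C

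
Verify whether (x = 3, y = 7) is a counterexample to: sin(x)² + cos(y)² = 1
Yes

Substituting x = 3, y = 7:
LHS = sin(3)² + cos(7)² ≈ 0.5883
RHS = 1

Since LHS ≠ RHS, this pair disproves the claim.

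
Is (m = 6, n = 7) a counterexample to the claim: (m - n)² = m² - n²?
Yes

Substituting m = 6, n = 7:
LHS = (6 - 7)² = 1
RHS = 6² - 7² = -13

Since LHS ≠ RHS, this pair disproves the claim.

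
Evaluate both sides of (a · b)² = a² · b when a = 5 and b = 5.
LHS = (5 · 5)² = 625
RHS = 5² · 5 = 125

LHS ≠ RHS, so the equation does not hold here.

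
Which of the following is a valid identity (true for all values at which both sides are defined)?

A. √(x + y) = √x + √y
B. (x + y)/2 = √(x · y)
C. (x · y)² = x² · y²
C

A: fails at (5, 8) — LHS = √(13) ≈ 3.606, RHS = √(5) + 2·√(2) ≈ 5.064.
B: fails at (2, 4) — LHS = 3, RHS = 2·√(2) ≈ 2.828.
C: holds — e.g. at (5, 8), both sides equal 1600.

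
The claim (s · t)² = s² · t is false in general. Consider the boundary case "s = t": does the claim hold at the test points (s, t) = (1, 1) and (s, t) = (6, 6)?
At (1, 1): LHS = 1, RHS = 1 → equal
At (6, 6): LHS = 1296 ≠ RHS = 216

Answer: Only at (1, 1)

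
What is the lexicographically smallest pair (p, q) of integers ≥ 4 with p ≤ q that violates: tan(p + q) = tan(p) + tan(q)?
Substituting (4, 4) into the claim:
LHS = tan(4 + 4) = tan(8) ≈ -6.8
RHS = tan(4) + tan(4) = 2·tan(4) ≈ 2.316

Since LHS ≠ RHS, this pair disproves the claim, and no lexicographically smaller pair (p ≤ q, integers ≥ 4) does.

For instance (8, 8) is also a counterexample (LHS = tan(16) ≈ 0.3006, RHS = 2·tan(8) ≈ -13.6), but it's lexicographically larger.

Answer: (p, q) = (4, 4)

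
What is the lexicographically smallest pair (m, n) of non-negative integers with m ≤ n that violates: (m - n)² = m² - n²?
(m, n) = (0, 1)

Substituting (0, 1) into the claim:
LHS = (0 - 1)² = 1
RHS = 0² - 1² = -1

Since LHS ≠ RHS, this pair disproves the claim, and no lexicographically smaller pair (m ≤ n, non-negative integers) does.

For instance (5, 6) is also a counterexample (LHS = 1, RHS = -11), but it's lexicographically larger.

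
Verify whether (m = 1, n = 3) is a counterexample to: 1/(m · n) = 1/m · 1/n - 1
Yes

Substituting m = 1, n = 3:
LHS = 1/(1 · 3) = 1/3
RHS = 1/1 · 1/3 - 1 = -2/3

Since LHS ≠ RHS, this pair disproves the claim.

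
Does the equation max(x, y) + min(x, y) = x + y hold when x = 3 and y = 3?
Substituting x = 3, y = 3:

LHS = max(3, 3) + min(3, 3) = 6
RHS = 3 + 3 = 6

LHS = RHS, so the equation holds at this point.

Answer: Holds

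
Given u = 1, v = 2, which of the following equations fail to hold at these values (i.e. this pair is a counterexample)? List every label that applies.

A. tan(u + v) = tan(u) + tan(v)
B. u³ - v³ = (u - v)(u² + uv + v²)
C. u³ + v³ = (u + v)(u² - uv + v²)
A

Evaluating each claim at the given values:
A. LHS = tan(3) ≈ -0.1425, RHS = tan(2) + tan(1) ≈ -0.6276 → fails here (LHS ≠ RHS)
B. LHS = -7, RHS = -7 → holds here (LHS = RHS)
C. LHS = 9, RHS = 9 → holds here (LHS = RHS)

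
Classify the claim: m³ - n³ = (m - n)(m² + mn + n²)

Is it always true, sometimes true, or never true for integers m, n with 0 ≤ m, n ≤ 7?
The identity holds for every pair in the range. For instance at (m, n) = (2, 2): both sides equal 0.

Answer: Always true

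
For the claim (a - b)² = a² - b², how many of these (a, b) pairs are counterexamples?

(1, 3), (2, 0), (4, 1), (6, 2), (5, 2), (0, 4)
Testing each pair:
(1, 3): LHS = 4, RHS = -8 → counterexample
(2, 0): LHS = 4, RHS = 4 → satisfies claim
(4, 1): LHS = 9, RHS = 15 → counterexample
(6, 2): LHS = 16, RHS = 32 → counterexample
(5, 2): LHS = 9, RHS = 21 → counterexample
(0, 4): LHS = 16, RHS = -16 → counterexample

That makes 5 counterexamples.

Answer: 5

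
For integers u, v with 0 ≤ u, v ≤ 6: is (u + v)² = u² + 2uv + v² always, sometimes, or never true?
Always true

The identity holds for every pair in the range. For instance at (u, v) = (4, 3): both sides equal 49.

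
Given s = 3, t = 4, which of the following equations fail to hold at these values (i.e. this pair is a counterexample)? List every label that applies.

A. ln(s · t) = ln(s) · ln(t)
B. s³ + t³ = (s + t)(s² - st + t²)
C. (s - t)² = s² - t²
A, C

Evaluating each claim at the given values:
A. LHS = ln(12) ≈ 2.485, RHS = ln(3)·ln(4) ≈ 1.523 → fails here (LHS ≠ RHS)
B. LHS = 91, RHS = 91 → holds here (LHS = RHS)
C. LHS = 1, RHS = -7 → fails here (LHS ≠ RHS)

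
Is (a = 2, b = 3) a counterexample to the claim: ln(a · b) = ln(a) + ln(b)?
Substituting a = 2, b = 3:
LHS = ln(2 · 3) = ln(6) ≈ 1.792
RHS = ln(2) + ln(3) ≈ 1.792

The sides agree, so this pair does not disprove the claim.

Answer: No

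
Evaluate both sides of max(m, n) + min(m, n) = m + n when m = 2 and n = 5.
LHS = max(2, 5) + min(2, 5) = 7
RHS = 2 + 5 = 7

LHS = RHS: the two sides agree.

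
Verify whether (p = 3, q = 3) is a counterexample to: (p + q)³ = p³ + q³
Substituting p = 3, q = 3:
LHS = (3 + 3)³ = 216
RHS = 3³ + 3³ = 54

Since LHS ≠ RHS, this pair disproves the claim.

Answer: Yes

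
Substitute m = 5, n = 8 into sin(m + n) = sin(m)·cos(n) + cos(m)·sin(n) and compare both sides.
LHS = sin(5 + 8) = sin(13) ≈ 0.4202
RHS = sin(5)·cos(8) + cos(5)·sin(8) = sin(5)·cos(8) + sin(8)·cos(5) ≈ 0.4202

LHS = RHS: the two sides agree.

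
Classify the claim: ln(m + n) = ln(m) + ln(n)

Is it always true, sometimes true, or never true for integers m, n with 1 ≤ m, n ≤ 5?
It holds at (m, n) = (2, 2) (both sides equal ln(4) ≈ 1.386), but fails at (m, n) = (2, 4) (LHS = ln(6) ≈ 1.792, RHS = ln(2) + ln(4) ≈ 2.079).

Answer: Sometimes true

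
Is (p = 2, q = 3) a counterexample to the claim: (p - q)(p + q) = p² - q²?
No

Substituting p = 2, q = 3:
LHS = (2 - 3)(2 + 3) = -5
RHS = 2² - 3² = -5

The sides agree, so this pair does not disprove the claim.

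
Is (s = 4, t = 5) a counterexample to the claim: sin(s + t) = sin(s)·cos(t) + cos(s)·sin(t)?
No

Substituting s = 4, t = 5:
LHS = sin(4 + 5) = sin(9) ≈ 0.4121
RHS = sin(4)·cos(5) + cos(4)·sin(5) = sin(4)·cos(5) + sin(5)·cos(4) ≈ 0.4121

The sides agree, so this pair does not disprove the claim.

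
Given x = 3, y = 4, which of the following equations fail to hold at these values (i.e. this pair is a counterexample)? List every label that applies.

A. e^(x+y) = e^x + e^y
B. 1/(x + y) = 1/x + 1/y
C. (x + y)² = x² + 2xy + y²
A, B

Evaluating each claim at the given values:
A. LHS = e^7 ≈ 1097, RHS = e^3 + e^4 ≈ 74.68 → fails here (LHS ≠ RHS)
B. LHS = 1/7, RHS = 7/12 → fails here (LHS ≠ RHS)
C. LHS = 49, RHS = 49 → holds here (LHS = RHS)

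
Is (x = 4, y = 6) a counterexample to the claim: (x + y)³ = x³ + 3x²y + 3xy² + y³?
No

Substituting x = 4, y = 6:
LHS = (4 + 6)³ = 1000
RHS = 4³ + 3·4²·6 + 3·4·6² + 6³ = 1000

The sides agree, so this pair does not disprove the claim.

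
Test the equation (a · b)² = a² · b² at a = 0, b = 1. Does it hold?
Substituting a = 0, b = 1:

LHS = (0 · 1)² = 0
RHS = 0² · 1² = 0

LHS = RHS, so the equation holds at this point.

Answer: Holds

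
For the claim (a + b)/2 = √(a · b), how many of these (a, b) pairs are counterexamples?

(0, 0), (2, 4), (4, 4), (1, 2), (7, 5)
3

Testing each pair:
(0, 0): LHS = 0, RHS = 0 → satisfies claim
(2, 4): LHS = 3, RHS = 2·√(2) ≈ 2.828 → counterexample
(4, 4): LHS = 4, RHS = 4 → satisfies claim
(1, 2): LHS = 3/2, RHS = √(2) ≈ 1.414 → counterexample
(7, 5): LHS = 6, RHS = √(35) ≈ 5.916 → counterexample

That makes 3 counterexamples.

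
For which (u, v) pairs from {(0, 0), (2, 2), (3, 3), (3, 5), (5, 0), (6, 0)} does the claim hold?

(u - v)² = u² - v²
(0, 0), (2, 2), (3, 3), (5, 0), (6, 0)

Testing each pair:
(0, 0): LHS = 0, RHS = 0 → holds
(2, 2): LHS = 0, RHS = 0 → holds
(3, 3): LHS = 0, RHS = 0 → holds
(3, 5): LHS = 4, RHS = -16 → fails
(5, 0): LHS = 25, RHS = 25 → holds
(6, 0): LHS = 36, RHS = 36 → holds

5 of 6 pairs satisfy the claim.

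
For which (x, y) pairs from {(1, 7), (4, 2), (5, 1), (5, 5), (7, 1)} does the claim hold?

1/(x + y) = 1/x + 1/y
None

Testing each pair:
(1, 7): LHS = 1/8, RHS = 8/7 → fails
(4, 2): LHS = 1/6, RHS = 3/4 → fails
(5, 1): LHS = 1/6, RHS = 6/5 → fails
(5, 5): LHS = 1/10, RHS = 2/5 → fails
(7, 1): LHS = 1/8, RHS = 8/7 → fails

No pair satisfies the claim.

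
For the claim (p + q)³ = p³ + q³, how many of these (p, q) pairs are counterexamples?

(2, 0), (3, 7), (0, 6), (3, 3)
2

Testing each pair:
(2, 0): LHS = 8, RHS = 8 → satisfies claim
(3, 7): LHS = 1000, RHS = 370 → counterexample
(0, 6): LHS = 216, RHS = 216 → satisfies claim
(3, 3): LHS = 216, RHS = 54 → counterexample

That makes 2 counterexamples.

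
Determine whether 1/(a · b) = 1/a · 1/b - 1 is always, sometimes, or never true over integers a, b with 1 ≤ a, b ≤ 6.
The claim fails for every pair in the range. For instance at (a, b) = (6, 3): LHS = 1/18, RHS = -17/18.

Answer: Never true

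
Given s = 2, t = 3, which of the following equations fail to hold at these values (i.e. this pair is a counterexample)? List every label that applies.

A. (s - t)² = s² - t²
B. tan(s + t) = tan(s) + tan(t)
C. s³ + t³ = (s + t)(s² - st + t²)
A, B

Evaluating each claim at the given values:
A. LHS = 1, RHS = -5 → fails here (LHS ≠ RHS)
B. LHS = tan(5) ≈ -3.381, RHS = tan(2) + tan(3) ≈ -2.328 → fails here (LHS ≠ RHS)
C. LHS = 35, RHS = 35 → holds here (LHS = RHS)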